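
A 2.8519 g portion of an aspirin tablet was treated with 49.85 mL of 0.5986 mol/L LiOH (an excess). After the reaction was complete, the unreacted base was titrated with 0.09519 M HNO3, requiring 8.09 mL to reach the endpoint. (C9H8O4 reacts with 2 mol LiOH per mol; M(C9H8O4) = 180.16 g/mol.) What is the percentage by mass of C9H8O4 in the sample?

91.8%

Total n(LiOH) added = 0.5986 x 0.04985 = 0.02984 mol.
n(HNO3) used = 0.09519 x 0.008090 = 0.0007701 mol, which equals the excess n(LiOH).
So n(LiOH) consumed by the sample = 0.02984 - 0.0007701 = 0.02907 mol.
n(C9H8O4) = 0.02907 / 2 = 0.01454 mol.
mass C9H8O4 = 0.01454 x 180.16 = 2.619 g, so %C9H8O4 = 2.619/2.8519 x 100 = 91.8%.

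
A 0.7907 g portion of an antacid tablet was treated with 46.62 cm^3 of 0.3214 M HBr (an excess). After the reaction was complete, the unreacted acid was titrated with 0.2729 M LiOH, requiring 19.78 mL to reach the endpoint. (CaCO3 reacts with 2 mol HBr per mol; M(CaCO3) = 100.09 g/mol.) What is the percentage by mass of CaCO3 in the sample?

Total n(HBr) added = 0.3214 x 0.04662 = 0.01498 mol.
n(LiOH) used = 0.2729 x 0.01978 = 0.005398 mol, which equals the excess n(HBr).
So n(HBr) consumed by the sample = 0.01498 - 0.005398 = 0.009586 mol.
n(CaCO3) = 0.009586 / 2 = 0.004793 mol.
mass CaCO3 = 0.004793 x 100.09 = 0.4797 g, so %CaCO3 = 0.4797/0.7907 x 100 = 60.7%.

60.7%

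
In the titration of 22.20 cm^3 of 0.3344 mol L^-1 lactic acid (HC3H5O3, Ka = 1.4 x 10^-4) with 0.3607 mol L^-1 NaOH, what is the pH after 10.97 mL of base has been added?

3.91

Initial n(HC3H5O3) = 0.3344 x 0.02220 = 0.007424 mol.
n(NaOH) added = 0.3607 x 0.01097 = 0.003957 mol, converting that many moles of HC3H5O3 to C3H5O3-.
Remaining n(HC3H5O3) = 0.003467 mol; n(C3H5O3-) = 0.003957 mol.
By Henderson-Hasselbalch, pH = pKa + log([A^-]/[HA]) = 3.85 + log(0.003957/0.003467) = 3.85 + (+0.06) = 3.91.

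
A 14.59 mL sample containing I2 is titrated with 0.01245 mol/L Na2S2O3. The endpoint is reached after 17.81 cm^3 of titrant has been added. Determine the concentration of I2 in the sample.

0.00760 M

n(Na2S2O3) = 0.01245 x 0.01781 = 0.0002217 mol.
From the balanced equation, 2 mol Na2S2O3 reacts with 1 mol I2, so n(I2) = 0.0002217 x 1/2 = 0.0001109 mol.
[I2] = 0.0001109 / 0.01459 L = 0.00760 M.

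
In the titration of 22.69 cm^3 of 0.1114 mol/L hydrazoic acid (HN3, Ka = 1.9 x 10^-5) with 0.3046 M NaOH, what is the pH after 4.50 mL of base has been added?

4.79

Initial n(HN3) = 0.1114 x 0.02269 = 0.002528 mol.
n(NaOH) added = 0.3046 x 0.004500 = 0.001371 mol, converting that many moles of HN3 to N3-.
Remaining n(HN3) = 0.001157 mol; n(N3-) = 0.001371 mol.
By Henderson-Hasselbalch, pH = pKa + log([A^-]/[HA]) = 4.72 + log(0.001371/0.001157) = 4.72 + (+0.07) = 4.79.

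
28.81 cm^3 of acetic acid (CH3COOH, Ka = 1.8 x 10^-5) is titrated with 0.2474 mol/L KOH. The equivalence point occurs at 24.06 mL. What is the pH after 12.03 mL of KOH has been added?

12.03 mL is exactly half the equivalence volume (24.06/2), i.e. the half-equivalence point.
There, n(HA) = n(A^-), so pH = pKa = -log(1.8 x 10^-5) = 4.74.

4.74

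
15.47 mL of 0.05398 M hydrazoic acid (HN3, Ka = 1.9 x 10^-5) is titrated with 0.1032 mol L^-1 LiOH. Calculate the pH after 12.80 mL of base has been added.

12.24

n(acid) = 0.05398 x 0.01547 = 0.0008351 mol; n(LiOH) added = 0.1032 x 0.01280 = 0.001321 mol.
Base is in excess by 0.001321 - 0.0008351 = 0.0004859 mol in a total volume of 0.02827 L.
[OH^-] = 0.0004859/0.02827 = 0.01719 M, so pOH = 1.76 and pH = 14.00 - 1.76 = 12.24.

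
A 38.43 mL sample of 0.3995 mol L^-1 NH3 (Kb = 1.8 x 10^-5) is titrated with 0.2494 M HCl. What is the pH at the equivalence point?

5.03

n(NH3) = 0.3995 x 0.03843 = 0.01535 mol; V(HCl) at equivalence = 0.01535/0.2494 = 0.06156 L.
At equivalence the base is fully converted to NH4+; total volume = 0.09999 L, so [NH4+] = 0.01535/0.09999 = 0.1535 M.
Ka(NH4+) = Kw/Kb = 1.0e-14 / 1.8 x 10^-5 = 5.56e-10.
[H^+] = sqrt(Ka x [NH4+]) = sqrt(5.56e-10 x 0.1535) = 9.24e-6 M.
pH = -log(9.24e-6) = 5.03.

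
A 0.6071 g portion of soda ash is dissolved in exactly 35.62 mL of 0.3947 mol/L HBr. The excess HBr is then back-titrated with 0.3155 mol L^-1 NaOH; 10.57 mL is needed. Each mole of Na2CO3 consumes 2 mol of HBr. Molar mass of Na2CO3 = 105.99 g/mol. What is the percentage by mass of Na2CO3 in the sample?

Total n(HBr) added = 0.3947 x 0.03562 = 0.01406 mol.
n(NaOH) used = 0.3155 x 0.01057 = 0.003335 mol, which equals the excess n(HBr).
So n(HBr) consumed by the sample = 0.01406 - 0.003335 = 0.01072 mol.
n(Na2CO3) = 0.01072 / 2 = 0.005362 mol.
mass Na2CO3 = 0.005362 x 105.99 = 0.5683 g, so %Na2CO3 = 0.5683/0.6071 x 100 = 93.6%.

93.6%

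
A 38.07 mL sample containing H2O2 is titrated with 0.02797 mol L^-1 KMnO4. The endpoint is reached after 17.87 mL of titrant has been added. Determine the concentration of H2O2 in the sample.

n(KMnO4) = 0.02797 x 0.01787 = 0.0004998 mol.
From the balanced equation, 2 mol KMnO4 reacts with 5 mol H2O2, so n(H2O2) = 0.0004998 x 5/2 = 0.001250 mol.
[H2O2] = 0.001250 / 0.03807 L = 0.0328 M.

0.0328 M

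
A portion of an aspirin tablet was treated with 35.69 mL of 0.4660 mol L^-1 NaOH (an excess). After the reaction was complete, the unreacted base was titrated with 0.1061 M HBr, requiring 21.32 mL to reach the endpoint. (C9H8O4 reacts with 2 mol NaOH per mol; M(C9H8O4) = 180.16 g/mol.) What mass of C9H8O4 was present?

Total n(NaOH) added = 0.4660 x 0.03569 = 0.01663 mol.
n(HBr) used = 0.1061 x 0.02132 = 0.002262 mol, which equals the excess n(NaOH).
So n(NaOH) consumed by the sample = 0.01663 - 0.002262 = 0.01437 mol.
n(C9H8O4) = 0.01437 / 2 = 0.007185 mol.
mass = 0.007185 mol x 180.16 g/mol = 1.29 g.

1.29 g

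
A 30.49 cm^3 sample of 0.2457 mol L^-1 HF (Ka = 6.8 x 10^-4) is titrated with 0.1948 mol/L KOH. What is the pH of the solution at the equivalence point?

8.10

n(HF) = 0.2457 x 0.03049 = 0.007491 mol; V(KOH) at equivalence = 0.007491/0.1948 = 0.03846 L.
At equivalence all the acid is converted to F-; total volume = 0.03049 + 0.03846 = 0.06895 L, so [F-] = 0.007491/0.06895 = 0.1087 M.
Kb = Kw/Ka = 1.0e-14 / 6.8 x 10^-4 = 1.47e-11.
[OH^-] = sqrt(Kb x [F-]) = sqrt(1.47e-11 x 0.1087) = 1.26e-6 M.
pOH = 5.90, so pH = 14.00 - 5.90 = 8.10.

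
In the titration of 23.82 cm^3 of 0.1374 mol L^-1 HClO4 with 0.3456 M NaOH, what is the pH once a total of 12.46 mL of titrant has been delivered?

n(acid) = 0.1374 x 0.02382 = 0.003273 mol; n(NaOH) added = 0.3456 x 0.01246 = 0.004306 mol.
Base is in excess by 0.004306 - 0.003273 = 0.001033 mol in a total volume of 0.03628 L.
[OH^-] = 0.001033/0.03628 = 0.02848 M, so pOH = 1.55 and pH = 14.00 - 1.55 = 12.45.

12.45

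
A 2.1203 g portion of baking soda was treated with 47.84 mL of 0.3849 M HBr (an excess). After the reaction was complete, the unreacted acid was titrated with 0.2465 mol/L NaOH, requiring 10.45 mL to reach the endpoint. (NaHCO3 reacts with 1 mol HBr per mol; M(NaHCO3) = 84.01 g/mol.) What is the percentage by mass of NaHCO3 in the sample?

62.8%

Total n(HBr) added = 0.3849 x 0.04784 = 0.01841 mol.
n(NaOH) used = 0.2465 x 0.01045 = 0.002576 mol, which equals the excess n(HBr).
So n(HBr) consumed by the sample = 0.01841 - 0.002576 = 0.01584 mol.
n(NaHCO3) = 0.01584 / 1 = 0.01584 mol.
mass NaHCO3 = 0.01584 x 84.01 = 1.331 g, so %NaHCO3 = 1.331/2.1203 x 100 = 62.8%.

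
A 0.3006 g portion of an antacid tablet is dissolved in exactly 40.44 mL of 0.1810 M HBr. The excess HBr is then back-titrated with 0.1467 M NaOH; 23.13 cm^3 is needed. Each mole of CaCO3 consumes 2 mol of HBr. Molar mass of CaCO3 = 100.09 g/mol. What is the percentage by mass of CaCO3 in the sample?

Total n(HBr) added = 0.1810 x 0.04044 = 0.007320 mol.
n(NaOH) used = 0.1467 x 0.02313 = 0.003393 mol, which equals the excess n(HBr).
So n(HBr) consumed by the sample = 0.007320 - 0.003393 = 0.003926 mol.
n(CaCO3) = 0.003926 / 2 = 0.001963 mol.
mass CaCO3 = 0.001963 x 100.09 = 0.1965 g, so %CaCO3 = 0.1965/0.3006 x 100 = 65.4%.

65.4%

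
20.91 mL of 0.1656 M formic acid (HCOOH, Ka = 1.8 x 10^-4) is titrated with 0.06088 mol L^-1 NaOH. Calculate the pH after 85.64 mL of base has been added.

12.22

n(acid) = 0.1656 x 0.02091 = 0.003463 mol; n(NaOH) added = 0.06088 x 0.08564 = 0.005214 mol.
Base is in excess by 0.005214 - 0.003463 = 0.001751 mol in a total volume of 0.1065 L.
[OH^-] = 0.001751/0.1065 = 0.01643 M, so pOH = 1.78 and pH = 14.00 - 1.78 = 12.22.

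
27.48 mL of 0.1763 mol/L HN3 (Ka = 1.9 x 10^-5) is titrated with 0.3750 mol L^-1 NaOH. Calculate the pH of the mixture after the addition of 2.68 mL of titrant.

Initial n(HN3) = 0.1763 x 0.02748 = 0.004845 mol.
n(NaOH) added = 0.3750 x 0.002680 = 0.001005 mol, converting that many moles of HN3 to N3-.
Remaining n(HN3) = 0.003840 mol; n(N3-) = 0.001005 mol.
By Henderson-Hasselbalch, pH = pKa + log([A^-]/[HA]) = 4.72 + log(0.001005/0.003840) = 4.72 + (-0.58) = 4.14.

4.14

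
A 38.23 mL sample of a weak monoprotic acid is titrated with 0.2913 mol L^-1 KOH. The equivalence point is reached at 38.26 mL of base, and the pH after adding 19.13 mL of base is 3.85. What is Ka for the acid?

1.4 x 10^-4

19.13 mL is half of the equivalence volume, so this is the half-equivalence point where [HA] = [A^-].
At half-equivalence pH = pKa, so pKa = 3.85.
Ka = 10^(-3.85) = 1.4 x 10^-4.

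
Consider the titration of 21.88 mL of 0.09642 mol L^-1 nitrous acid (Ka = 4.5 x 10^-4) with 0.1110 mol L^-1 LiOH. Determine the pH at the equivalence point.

8.03

n(HNO2) = 0.09642 x 0.02188 = 0.002110 mol; V(LiOH) at equivalence = 0.002110/0.1110 = 0.01901 L.
At equivalence all the acid is converted to NO2-; total volume = 0.02188 + 0.01901 = 0.04089 L, so [NO2-] = 0.002110/0.04089 = 0.05160 M.
Kb = Kw/Ka = 1.0e-14 / 4.5 x 10^-4 = 2.22e-11.
[OH^-] = sqrt(Kb x [NO2-]) = sqrt(2.22e-11 x 0.05160) = 1.07e-6 M.
pOH = 5.97, so pH = 14.00 - 5.97 = 8.03.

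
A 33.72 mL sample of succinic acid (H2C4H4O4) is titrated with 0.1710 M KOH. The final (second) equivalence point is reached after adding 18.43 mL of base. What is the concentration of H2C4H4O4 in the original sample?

0.0467 M

n(KOH) = 0.1710 x 0.01843 = 0.003152 mol.
At the final (second) equivalence point, 2 mol OH^- react per mol H2C4H4O4, so n(H2C4H4O4) = 0.003152 / 2 = 0.001576 mol.
[H2C4H4O4] = 0.001576 / 0.03372 L = 0.0467 M.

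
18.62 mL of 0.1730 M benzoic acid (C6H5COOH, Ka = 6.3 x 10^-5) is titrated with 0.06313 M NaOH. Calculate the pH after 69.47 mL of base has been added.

12.12

n(acid) = 0.1730 x 0.01862 = 0.003221 mol; n(NaOH) added = 0.06313 x 0.06947 = 0.004386 mol.
Base is in excess by 0.004386 - 0.003221 = 0.001164 mol in a total volume of 0.08809 L.
[OH^-] = 0.001164/0.08809 = 0.01322 M, so pOH = 1.88 and pH = 14.00 - 1.88 = 12.12.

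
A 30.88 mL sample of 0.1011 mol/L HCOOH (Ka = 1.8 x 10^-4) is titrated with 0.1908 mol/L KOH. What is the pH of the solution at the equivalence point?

8.28

n(HCOOH) = 0.1011 x 0.03088 = 0.003122 mol; V(KOH) at equivalence = 0.003122/0.1908 = 0.01636 L.
At equivalence all the acid is converted to HCOO-; total volume = 0.03088 + 0.01636 = 0.04724 L, so [HCOO-] = 0.003122/0.04724 = 0.06608 M.
Kb = Kw/Ka = 1.0e-14 / 1.8 x 10^-4 = 5.56e-11.
[OH^-] = sqrt(Kb x [HCOO-]) = sqrt(5.56e-11 x 0.06608) = 1.92e-6 M.
pOH = 5.72, so pH = 14.00 - 5.72 = 8.28.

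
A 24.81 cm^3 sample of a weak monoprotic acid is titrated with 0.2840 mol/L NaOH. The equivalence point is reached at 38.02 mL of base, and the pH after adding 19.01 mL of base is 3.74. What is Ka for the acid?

19.01 mL is half of the equivalence volume, so this is the half-equivalence point where [HA] = [A^-].
At half-equivalence pH = pKa, so pKa = 3.74.
Ka = 10^(-3.74) = 1.8 x 10^-4.

1.8 x 10^-4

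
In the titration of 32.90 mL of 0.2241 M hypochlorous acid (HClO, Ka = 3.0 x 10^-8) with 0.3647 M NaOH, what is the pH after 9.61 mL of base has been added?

7.48

Initial n(HClO) = 0.2241 x 0.03290 = 0.007373 mol.
n(NaOH) added = 0.3647 x 0.009610 = 0.003505 mol, converting that many moles of HClO to ClO-.
Remaining n(HClO) = 0.003868 mol; n(ClO-) = 0.003505 mol.
By Henderson-Hasselbalch, pH = pKa + log([A^-]/[HA]) = 7.52 + log(0.003505/0.003868) = 7.52 + (-0.04) = 7.48.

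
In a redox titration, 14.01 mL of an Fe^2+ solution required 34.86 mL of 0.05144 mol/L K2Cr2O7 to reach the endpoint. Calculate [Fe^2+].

0.768 M

n(K2Cr2O7) = 0.05144 x 0.03486 = 0.001793 mol.
From the balanced equation, 1 mol K2Cr2O7 reacts with 6 mol Fe^2+, so n(Fe^2+) = 0.001793 x 6/1 = 0.01076 mol.
[Fe^2+] = 0.01076 / 0.01401 L = 0.768 M.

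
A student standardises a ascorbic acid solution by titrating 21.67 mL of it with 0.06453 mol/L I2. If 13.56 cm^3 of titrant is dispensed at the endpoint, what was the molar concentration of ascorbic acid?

n(I2) = 0.06453 x 0.01356 = 0.0008750 mol.
From the balanced equation, 1 mol I2 reacts with 1 mol ascorbic acid, so n(ascorbic acid) = 0.0008750 x 1/1 = 0.0008750 mol.
[ascorbic acid] = 0.0008750 / 0.02167 L = 0.0404 M.

0.0404 M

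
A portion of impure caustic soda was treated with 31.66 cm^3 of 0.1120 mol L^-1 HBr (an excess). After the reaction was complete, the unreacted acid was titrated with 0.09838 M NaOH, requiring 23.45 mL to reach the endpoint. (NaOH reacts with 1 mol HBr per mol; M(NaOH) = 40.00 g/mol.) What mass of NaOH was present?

Total n(HBr) added = 0.1120 x 0.03166 = 0.003546 mol.
n(NaOH) used = 0.09838 x 0.02345 = 0.002307 mol, which equals the excess n(HBr).
So n(HBr) consumed by the sample = 0.003546 - 0.002307 = 0.001239 mol.
n(NaOH) = 0.001239 / 1 = 0.001239 mol.
mass = 0.001239 mol x 40.00 g/mol = 0.0496 g.

0.0496 g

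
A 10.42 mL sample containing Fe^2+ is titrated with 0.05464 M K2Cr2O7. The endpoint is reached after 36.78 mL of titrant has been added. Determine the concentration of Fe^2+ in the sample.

n(K2Cr2O7) = 0.05464 x 0.03678 = 0.002010 mol.
From the balanced equation, 1 mol K2Cr2O7 reacts with 6 mol Fe^2+, so n(Fe^2+) = 0.002010 x 6/1 = 0.01206 mol.
[Fe^2+] = 0.01206 / 0.01042 L = 1.16 M.

1.16 M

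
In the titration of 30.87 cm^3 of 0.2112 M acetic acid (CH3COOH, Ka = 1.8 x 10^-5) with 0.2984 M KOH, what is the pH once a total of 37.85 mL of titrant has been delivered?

12.84

n(acid) = 0.2112 x 0.03087 = 0.006520 mol; n(KOH) added = 0.2984 x 0.03785 = 0.01129 mol.
Base is in excess by 0.01129 - 0.006520 = 0.004775 mol in a total volume of 0.06872 L.
[OH^-] = 0.004775/0.06872 = 0.06948 M, so pOH = 1.16 and pH = 14.00 - 1.16 = 12.84.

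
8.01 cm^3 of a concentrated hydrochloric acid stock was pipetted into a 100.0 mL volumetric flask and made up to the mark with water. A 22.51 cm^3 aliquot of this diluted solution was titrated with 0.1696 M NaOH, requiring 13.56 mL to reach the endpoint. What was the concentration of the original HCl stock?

1.28 M

n(NaOH) = 0.1696 x 0.01356 = 0.002300 mol.
n(HCl) in the aliquot = 0.002300 mol.
[diluted HCl] = 0.002300 / 0.02251 = 0.1022 M.
Dilution factor = 100.0/8.010 = 12.48, so [stock] = 0.1022 x 12.48 = 1.28 M.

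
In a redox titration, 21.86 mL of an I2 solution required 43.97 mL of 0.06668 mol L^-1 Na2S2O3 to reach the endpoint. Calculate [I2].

n(Na2S2O3) = 0.06668 x 0.04397 = 0.002932 mol.
From the balanced equation, 2 mol Na2S2O3 reacts with 1 mol I2, so n(I2) = 0.002932 x 1/2 = 0.001466 mol.
[I2] = 0.001466 / 0.02186 L = 0.0671 M.

0.0671 M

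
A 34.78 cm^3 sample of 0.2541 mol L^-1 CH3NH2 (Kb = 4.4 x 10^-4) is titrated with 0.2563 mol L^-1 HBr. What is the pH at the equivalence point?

5.77

n(CH3NH2) = 0.2541 x 0.03478 = 0.008838 mol; V(HBr) at equivalence = 0.008838/0.2563 = 0.03448 L.
At equivalence the base is fully converted to CH3NH3+; total volume = 0.06926 L, so [CH3NH3+] = 0.008838/0.06926 = 0.1276 M.
Ka(CH3NH3+) = Kw/Kb = 1.0e-14 / 4.4 x 10^-4 = 2.27e-11.
[H^+] = sqrt(Ka x [CH3NH3+]) = sqrt(2.27e-11 x 0.1276) = 1.70e-6 M.
pH = -log(1.70e-6) = 5.77.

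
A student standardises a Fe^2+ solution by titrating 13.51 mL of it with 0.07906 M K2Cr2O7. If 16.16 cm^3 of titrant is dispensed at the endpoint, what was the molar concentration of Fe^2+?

n(K2Cr2O7) = 0.07906 x 0.01616 = 0.001278 mol.
From the balanced equation, 1 mol K2Cr2O7 reacts with 6 mol Fe^2+, so n(Fe^2+) = 0.001278 x 6/1 = 0.007666 mol.
[Fe^2+] = 0.007666 / 0.01351 L = 0.567 M.

0.567 M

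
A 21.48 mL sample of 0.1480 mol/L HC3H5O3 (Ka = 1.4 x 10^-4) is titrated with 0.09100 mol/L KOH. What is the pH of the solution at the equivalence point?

8.30

n(HC3H5O3) = 0.1480 x 0.02148 = 0.003179 mol; V(KOH) at equivalence = 0.003179/0.09100 = 0.03493 L.
At equivalence all the acid is converted to C3H5O3-; total volume = 0.02148 + 0.03493 = 0.05641 L, so [C3H5O3-] = 0.003179/0.05641 = 0.05635 M.
Kb = Kw/Ka = 1.0e-14 / 1.4 x 10^-4 = 7.14e-11.
[OH^-] = sqrt(Kb x [C3H5O3-]) = sqrt(7.14e-11 x 0.05635) = 2.01e-6 M.
pOH = 5.70, so pH = 14.00 - 5.70 = 8.30.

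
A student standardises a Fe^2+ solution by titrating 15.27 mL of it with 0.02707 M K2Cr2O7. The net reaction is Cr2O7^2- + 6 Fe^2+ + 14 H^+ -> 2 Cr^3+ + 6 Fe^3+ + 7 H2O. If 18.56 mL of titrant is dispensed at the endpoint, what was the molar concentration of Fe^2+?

0.197 M

n(K2Cr2O7) = 0.02707 x 0.01856 = 0.0005024 mol.
From the balanced equation, 1 mol K2Cr2O7 reacts with 6 mol Fe^2+, so n(Fe^2+) = 0.0005024 x 6/1 = 0.003015 mol.
[Fe^2+] = 0.003015 / 0.01527 L = 0.197 M.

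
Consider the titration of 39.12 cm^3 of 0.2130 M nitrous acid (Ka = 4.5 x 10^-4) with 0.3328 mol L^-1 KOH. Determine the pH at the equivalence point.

8.23

n(HNO2) = 0.2130 x 0.03912 = 0.008333 mol; V(KOH) at equivalence = 0.008333/0.3328 = 0.02504 L.
At equivalence all the acid is converted to NO2-; total volume = 0.03912 + 0.02504 = 0.06416 L, so [NO2-] = 0.008333/0.06416 = 0.1299 M.
Kb = Kw/Ka = 1.0e-14 / 4.5 x 10^-4 = 2.22e-11.
[OH^-] = sqrt(Kb x [NO2-]) = sqrt(2.22e-11 x 0.1299) = 1.70e-6 M.
pOH = 5.77, so pH = 14.00 - 5.77 = 8.23.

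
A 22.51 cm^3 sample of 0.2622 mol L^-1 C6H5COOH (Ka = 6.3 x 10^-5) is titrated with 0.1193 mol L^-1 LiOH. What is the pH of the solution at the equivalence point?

n(C6H5COOH) = 0.2622 x 0.02251 = 0.005902 mol; V(LiOH) at equivalence = 0.005902/0.1193 = 0.04947 L.
At equivalence all the acid is converted to C6H5COO-; total volume = 0.02251 + 0.04947 = 0.07198 L, so [C6H5COO-] = 0.005902/0.07198 = 0.08199 M.
Kb = Kw/Ka = 1.0e-14 / 6.3 x 10^-5 = 1.59e-10.
[OH^-] = sqrt(Kb x [C6H5COO-]) = sqrt(1.59e-10 x 0.08199) = 3.61e-6 M.
pOH = 5.44, so pH = 14.00 - 5.44 = 8.56.

8.56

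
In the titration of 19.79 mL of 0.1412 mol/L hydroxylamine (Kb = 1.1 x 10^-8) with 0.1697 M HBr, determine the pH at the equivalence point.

3.58

n(NH2OH) = 0.1412 x 0.01979 = 0.002794 mol; V(HBr) at equivalence = 0.002794/0.1697 = 0.01647 L.
At equivalence the base is fully converted to NH3OH+; total volume = 0.03626 L, so [NH3OH+] = 0.002794/0.03626 = 0.07707 M.
Ka(NH3OH+) = Kw/Kb = 1.0e-14 / 1.1 x 10^-8 = 9.09e-7.
[H^+] = sqrt(Ka x [NH3OH+]) = sqrt(9.09e-7 x 0.07707) = 0.000265 M.
pH = -log(0.000265) = 3.58.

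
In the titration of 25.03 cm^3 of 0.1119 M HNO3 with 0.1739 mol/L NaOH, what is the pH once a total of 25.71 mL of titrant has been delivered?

n(acid) = 0.1119 x 0.02503 = 0.002801 mol; n(NaOH) added = 0.1739 x 0.02571 = 0.004471 mol.
Base is in excess by 0.004471 - 0.002801 = 0.001670 mol in a total volume of 0.05074 L.
[OH^-] = 0.001670/0.05074 = 0.03292 M, so pOH = 1.48 and pH = 14.00 - 1.48 = 12.52.

12.52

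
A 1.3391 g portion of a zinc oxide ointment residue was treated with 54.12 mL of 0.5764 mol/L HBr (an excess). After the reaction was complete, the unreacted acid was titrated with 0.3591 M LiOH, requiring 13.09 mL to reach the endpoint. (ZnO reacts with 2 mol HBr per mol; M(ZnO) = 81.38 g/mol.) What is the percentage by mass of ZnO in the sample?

Total n(HBr) added = 0.5764 x 0.05412 = 0.03119 mol.
n(LiOH) used = 0.3591 x 0.01309 = 0.004701 mol, which equals the excess n(HBr).
So n(HBr) consumed by the sample = 0.03119 - 0.004701 = 0.02649 mol.
n(ZnO) = 0.02649 / 2 = 0.01325 mol.
mass ZnO = 0.01325 x 81.38 = 1.078 g, so %ZnO = 1.078/1.3391 x 100 = 80.5%.

80.5%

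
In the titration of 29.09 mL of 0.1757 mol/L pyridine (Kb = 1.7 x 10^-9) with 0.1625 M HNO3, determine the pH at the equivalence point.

3.15

n(C5H5N) = 0.1757 x 0.02909 = 0.005111 mol; V(HNO3) at equivalence = 0.005111/0.1625 = 0.03145 L.
At equivalence the base is fully converted to C5H5NH+; total volume = 0.06054 L, so [C5H5NH+] = 0.005111/0.06054 = 0.08442 M.
Ka(C5H5NH+) = Kw/Kb = 1.0e-14 / 1.7 x 10^-9 = 5.88e-6.
[H^+] = sqrt(Ka x [C5H5NH+]) = sqrt(5.88e-6 x 0.08442) = 0.000705 M.
pH = -log(0.000705) = 3.15.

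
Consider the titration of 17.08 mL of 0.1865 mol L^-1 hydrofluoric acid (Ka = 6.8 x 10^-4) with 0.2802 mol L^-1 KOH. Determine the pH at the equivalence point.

n(HF) = 0.1865 x 0.01708 = 0.003185 mol; V(KOH) at equivalence = 0.003185/0.2802 = 0.01137 L.
At equivalence all the acid is converted to F-; total volume = 0.01708 + 0.01137 = 0.02845 L, so [F-] = 0.003185/0.02845 = 0.1120 M.
Kb = Kw/Ka = 1.0e-14 / 6.8 x 10^-4 = 1.47e-11.
[OH^-] = sqrt(Kb x [F-]) = sqrt(1.47e-11 x 0.1120) = 1.28e-6 M.
pOH = 5.89, so pH = 14.00 - 5.89 = 8.11.

8.11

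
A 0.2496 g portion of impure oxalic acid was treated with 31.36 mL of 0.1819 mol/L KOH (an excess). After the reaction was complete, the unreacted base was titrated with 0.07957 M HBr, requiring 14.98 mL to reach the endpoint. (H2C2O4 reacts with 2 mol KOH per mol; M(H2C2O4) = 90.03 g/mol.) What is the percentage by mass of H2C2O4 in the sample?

81.4%

Total n(KOH) added = 0.1819 x 0.03136 = 0.005704 mol.
n(HBr) used = 0.07957 x 0.01498 = 0.001192 mol, which equals the excess n(KOH).
So n(KOH) consumed by the sample = 0.005704 - 0.001192 = 0.004512 mol.
n(H2C2O4) = 0.004512 / 2 = 0.002256 mol.
mass H2C2O4 = 0.002256 x 90.03 = 0.2031 g, so %H2C2O4 = 0.2031/0.2496 x 100 = 81.4%.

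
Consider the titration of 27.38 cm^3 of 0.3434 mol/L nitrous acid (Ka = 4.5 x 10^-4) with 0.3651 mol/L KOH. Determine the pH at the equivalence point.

n(HNO2) = 0.3434 x 0.02738 = 0.009402 mol; V(KOH) at equivalence = 0.009402/0.3651 = 0.02575 L.
At equivalence all the acid is converted to NO2-; total volume = 0.02738 + 0.02575 = 0.05313 L, so [NO2-] = 0.009402/0.05313 = 0.1770 M.
Kb = Kw/Ka = 1.0e-14 / 4.5 x 10^-4 = 2.22e-11.
[OH^-] = sqrt(Kb x [NO2-]) = sqrt(2.22e-11 x 0.1770) = 1.98e-6 M.
pOH = 5.70, so pH = 14.00 - 5.70 = 8.30.

8.30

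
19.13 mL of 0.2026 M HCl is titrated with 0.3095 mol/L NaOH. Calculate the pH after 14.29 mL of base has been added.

12.21

n(acid) = 0.2026 x 0.01913 = 0.003876 mol; n(NaOH) added = 0.3095 x 0.01429 = 0.004423 mol.
Base is in excess by 0.004423 - 0.003876 = 0.0005470 mol in a total volume of 0.03342 L.
[OH^-] = 0.0005470/0.03342 = 0.01637 M, so pOH = 1.79 and pH = 14.00 - 1.79 = 12.21.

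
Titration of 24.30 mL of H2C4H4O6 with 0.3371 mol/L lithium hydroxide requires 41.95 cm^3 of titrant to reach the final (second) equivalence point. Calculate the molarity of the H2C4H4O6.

n(LiOH) = 0.3371 x 0.04195 = 0.01414 mol.
At the final (second) equivalence point, 2 mol OH^- react per mol H2C4H4O6, so n(H2C4H4O6) = 0.01414 / 2 = 0.007071 mol.
[H2C4H4O6] = 0.007071 / 0.02430 L = 0.291 M.

0.291 M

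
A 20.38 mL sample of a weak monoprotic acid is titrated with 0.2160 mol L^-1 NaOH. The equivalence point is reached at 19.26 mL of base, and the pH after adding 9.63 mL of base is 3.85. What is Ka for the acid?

1.4 x 10^-4

9.63 mL is half of the equivalence volume, so this is the half-equivalence point where [HA] = [A^-].
At half-equivalence pH = pKa, so pKa = 3.85.
Ka = 10^(-3.85) = 1.4 x 10^-4.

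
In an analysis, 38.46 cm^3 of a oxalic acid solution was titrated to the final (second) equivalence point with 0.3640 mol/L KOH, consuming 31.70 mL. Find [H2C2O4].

0.150 M

n(KOH) = 0.3640 x 0.03170 = 0.01154 mol.
At the final (second) equivalence point, 2 mol OH^- react per mol H2C2O4, so n(H2C2O4) = 0.01154 / 2 = 0.005769 mol.
[H2C2O4] = 0.005769 / 0.03846 L = 0.150 M.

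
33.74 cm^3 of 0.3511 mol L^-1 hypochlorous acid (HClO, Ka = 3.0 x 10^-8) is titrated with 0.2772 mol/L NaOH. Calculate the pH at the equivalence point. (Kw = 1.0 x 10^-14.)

n(HClO) = 0.3511 x 0.03374 = 0.01185 mol; V(NaOH) at equivalence = 0.01185/0.2772 = 0.04273 L.
At equivalence all the acid is converted to ClO-; total volume = 0.03374 + 0.04273 = 0.07647 L, so [ClO-] = 0.01185/0.07647 = 0.1549 M.
Kb = Kw/Ka = 1.0e-14 / 3.0 x 10^-8 = 3.33e-7.
[OH^-] = sqrt(Kb x [ClO-]) = sqrt(3.33e-7 x 0.1549) = 0.000227 M.
pOH = 3.64, so pH = 14.00 - 3.64 = 10.36.

10.36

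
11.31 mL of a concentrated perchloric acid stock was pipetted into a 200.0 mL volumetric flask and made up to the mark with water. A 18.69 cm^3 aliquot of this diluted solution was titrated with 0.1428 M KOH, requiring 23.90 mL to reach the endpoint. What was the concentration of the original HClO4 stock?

3.23 M

n(KOH) = 0.1428 x 0.02390 = 0.003413 mol.
n(HClO4) in the aliquot = 0.003413 mol.
[diluted HClO4] = 0.003413 / 0.01869 = 0.1826 M.
Dilution factor = 200.0/11.31 = 17.68, so [stock] = 0.1826 x 17.68 = 3.23 M.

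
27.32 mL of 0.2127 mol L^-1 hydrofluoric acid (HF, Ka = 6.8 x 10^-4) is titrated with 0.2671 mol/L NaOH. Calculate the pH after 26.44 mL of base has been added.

n(acid) = 0.2127 x 0.02732 = 0.005811 mol; n(NaOH) added = 0.2671 x 0.02644 = 0.007062 mol.
Base is in excess by 0.007062 - 0.005811 = 0.001251 mol in a total volume of 0.05376 L.
[OH^-] = 0.001251/0.05376 = 0.02327 M, so pOH = 1.63 and pH = 14.00 - 1.63 = 12.37.

12.37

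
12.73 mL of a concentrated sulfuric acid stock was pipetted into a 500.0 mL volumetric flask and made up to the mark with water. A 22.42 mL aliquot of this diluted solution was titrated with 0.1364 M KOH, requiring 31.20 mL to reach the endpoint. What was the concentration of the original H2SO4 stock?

3.73 M

n(KOH) = 0.1364 x 0.03120 = 0.004256 mol.
n(H2SO4) in the aliquot = 0.004256 x 1/2 = 0.002128 mol.
[diluted H2SO4] = 0.002128 / 0.02242 = 0.09491 M.
Dilution factor = 500.0/12.73 = 39.28, so [stock] = 0.09491 x 39.28 = 3.73 M.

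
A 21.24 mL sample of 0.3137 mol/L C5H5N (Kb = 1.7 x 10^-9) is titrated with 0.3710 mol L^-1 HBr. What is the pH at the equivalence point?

3.00

n(C5H5N) = 0.3137 x 0.02124 = 0.006663 mol; V(HBr) at equivalence = 0.006663/0.3710 = 0.01796 L.
At equivalence the base is fully converted to C5H5NH+; total volume = 0.03920 L, so [C5H5NH+] = 0.006663/0.03920 = 0.1700 M.
Ka(C5H5NH+) = Kw/Kb = 1.0e-14 / 1.7 x 10^-9 = 5.88e-6.
[H^+] = sqrt(Ka x [C5H5NH+]) = sqrt(5.88e-6 x 0.1700) = 0.00100 M.
pH = -log(0.00100) = 3.00.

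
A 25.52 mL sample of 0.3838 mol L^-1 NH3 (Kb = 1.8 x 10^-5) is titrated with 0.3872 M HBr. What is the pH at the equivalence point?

n(NH3) = 0.3838 x 0.02552 = 0.009795 mol; V(HBr) at equivalence = 0.009795/0.3872 = 0.02530 L.
At equivalence the base is fully converted to NH4+; total volume = 0.05082 L, so [NH4+] = 0.009795/0.05082 = 0.1927 M.
Ka(NH4+) = Kw/Kb = 1.0e-14 / 1.8 x 10^-5 = 5.56e-10.
[H^+] = sqrt(Ka x [NH4+]) = sqrt(5.56e-10 x 0.1927) = 1.03e-5 M.
pH = -log(1.03e-5) = 4.99.

4.99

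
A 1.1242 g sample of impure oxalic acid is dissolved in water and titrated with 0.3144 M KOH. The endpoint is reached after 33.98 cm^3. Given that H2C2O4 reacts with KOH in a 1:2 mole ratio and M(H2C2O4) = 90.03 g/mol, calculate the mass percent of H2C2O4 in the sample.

n(KOH) = 0.3144 x 0.03398 = 0.01068 mol.
n(H2C2O4) = 0.01068 / 2 = 0.005342 mol.
mass of H2C2O4 = 0.005342 x 90.03 = 0.4809 g.
% purity = 0.4809 / 1.1242 x 100 = 42.8%.

42.8%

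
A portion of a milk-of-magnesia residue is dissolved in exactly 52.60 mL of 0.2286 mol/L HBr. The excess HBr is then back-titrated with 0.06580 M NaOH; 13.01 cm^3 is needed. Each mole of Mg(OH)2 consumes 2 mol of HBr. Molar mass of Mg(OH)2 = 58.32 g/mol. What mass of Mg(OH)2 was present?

0.326 g

Total n(HBr) added = 0.2286 x 0.05260 = 0.01202 mol.
n(NaOH) used = 0.06580 x 0.01301 = 0.0008561 mol, which equals the excess n(HBr).
So n(HBr) consumed by the sample = 0.01202 - 0.0008561 = 0.01117 mol.
n(Mg(OH)2) = 0.01117 / 2 = 0.005584 mol.
mass = 0.005584 mol x 58.32 g/mol = 0.326 g.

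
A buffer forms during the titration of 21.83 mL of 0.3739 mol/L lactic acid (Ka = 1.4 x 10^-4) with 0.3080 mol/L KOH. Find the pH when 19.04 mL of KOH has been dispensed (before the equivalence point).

4.26

Initial n(HC3H5O3) = 0.3739 x 0.02183 = 0.008162 mol.
n(KOH) added = 0.3080 x 0.01904 = 0.005864 mol, converting that many moles of HC3H5O3 to C3H5O3-.
Remaining n(HC3H5O3) = 0.002298 mol; n(C3H5O3-) = 0.005864 mol.
By Henderson-Hasselbalch, pH = pKa + log([A^-]/[HA]) = 3.85 + log(0.005864/0.002298) = 3.85 + (+0.41) = 4.26.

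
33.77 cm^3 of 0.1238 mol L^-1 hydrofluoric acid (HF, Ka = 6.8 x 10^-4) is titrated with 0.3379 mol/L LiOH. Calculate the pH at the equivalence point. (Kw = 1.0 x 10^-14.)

8.06

n(HF) = 0.1238 x 0.03377 = 0.004181 mol; V(LiOH) at equivalence = 0.004181/0.3379 = 0.01237 L.
At equivalence all the acid is converted to F-; total volume = 0.03377 + 0.01237 = 0.04614 L, so [F-] = 0.004181/0.04614 = 0.09060 M.
Kb = Kw/Ka = 1.0e-14 / 6.8 x 10^-4 = 1.47e-11.
[OH^-] = sqrt(Kb x [F-]) = sqrt(1.47e-11 x 0.09060) = 1.15e-6 M.
pOH = 5.94, so pH = 14.00 - 5.94 = 8.06.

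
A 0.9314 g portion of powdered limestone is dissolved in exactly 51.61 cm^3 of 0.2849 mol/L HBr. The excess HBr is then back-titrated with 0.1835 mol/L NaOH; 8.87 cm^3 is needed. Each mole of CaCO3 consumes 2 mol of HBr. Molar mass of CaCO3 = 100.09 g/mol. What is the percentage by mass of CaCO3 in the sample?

Total n(HBr) added = 0.2849 x 0.05161 = 0.01470 mol.
n(NaOH) used = 0.1835 x 0.008870 = 0.001628 mol, which equals the excess n(HBr).
So n(HBr) consumed by the sample = 0.01470 - 0.001628 = 0.01308 mol.
n(CaCO3) = 0.01308 / 2 = 0.006538 mol.
mass CaCO3 = 0.006538 x 100.09 = 0.6544 g, so %CaCO3 = 0.6544/0.9314 x 100 = 70.3%.

70.3%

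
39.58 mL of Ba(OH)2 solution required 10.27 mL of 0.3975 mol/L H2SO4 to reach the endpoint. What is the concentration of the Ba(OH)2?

0.103 M

n(H2SO4) delivered = 0.3975 x 0.01027 = 0.004082 mol.
For a 1:1 reaction, n(Ba(OH)2) = 0.004082 mol.
[Ba(OH)2] = 0.004082 mol / 0.03958 L = 0.103 M.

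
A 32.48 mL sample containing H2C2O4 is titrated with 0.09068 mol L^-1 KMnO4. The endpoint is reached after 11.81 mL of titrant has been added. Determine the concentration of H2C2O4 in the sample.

n(KMnO4) = 0.09068 x 0.01181 = 0.001071 mol.
From the balanced equation, 2 mol KMnO4 reacts with 5 mol H2C2O4, so n(H2C2O4) = 0.001071 x 5/2 = 0.002677 mol.
[H2C2O4] = 0.002677 / 0.03248 L = 0.0824 M.

0.0824 M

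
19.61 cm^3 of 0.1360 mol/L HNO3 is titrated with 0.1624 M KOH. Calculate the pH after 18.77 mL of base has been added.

n(acid) = 0.1360 x 0.01961 = 0.002667 mol; n(KOH) added = 0.1624 x 0.01877 = 0.003048 mol.
Base is in excess by 0.003048 - 0.002667 = 0.0003813 mol in a total volume of 0.03838 L.
[OH^-] = 0.0003813/0.03838 = 0.009935 M, so pOH = 2.00 and pH = 14.00 - 2.00 = 12.00.

12.00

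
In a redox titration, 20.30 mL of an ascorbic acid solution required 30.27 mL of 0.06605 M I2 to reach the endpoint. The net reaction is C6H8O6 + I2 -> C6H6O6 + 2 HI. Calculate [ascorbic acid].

0.0985 M

n(I2) = 0.06605 x 0.03027 = 0.001999 mol.
From the balanced equation, 1 mol I2 reacts with 1 mol ascorbic acid, so n(ascorbic acid) = 0.001999 x 1/1 = 0.001999 mol.
[ascorbic acid] = 0.001999 / 0.02030 L = 0.0985 M.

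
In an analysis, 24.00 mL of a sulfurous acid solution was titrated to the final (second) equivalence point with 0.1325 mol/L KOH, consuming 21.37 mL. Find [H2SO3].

0.0590 M

n(KOH) = 0.1325 x 0.02137 = 0.002832 mol.
At the final (second) equivalence point, 2 mol OH^- react per mol H2SO3, so n(H2SO3) = 0.002832 / 2 = 0.001416 mol.
[H2SO3] = 0.001416 / 0.02400 L = 0.0590 M.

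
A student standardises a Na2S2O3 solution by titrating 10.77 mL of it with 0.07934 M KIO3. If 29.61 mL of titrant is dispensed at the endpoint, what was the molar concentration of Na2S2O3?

1.31 M

n(KIO3) = 0.07934 x 0.02961 = 0.002349 mol.
From the balanced equation, 1 mol KIO3 reacts with 6 mol Na2S2O3, so n(Na2S2O3) = 0.002349 x 6/1 = 0.01410 mol.
[Na2S2O3] = 0.01410 / 0.01077 L = 1.31 M.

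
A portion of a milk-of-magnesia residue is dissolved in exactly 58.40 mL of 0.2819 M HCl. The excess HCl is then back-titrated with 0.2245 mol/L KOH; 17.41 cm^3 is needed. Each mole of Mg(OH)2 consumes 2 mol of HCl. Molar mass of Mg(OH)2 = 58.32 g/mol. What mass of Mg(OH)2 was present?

0.366 g

Total n(HCl) added = 0.2819 x 0.05840 = 0.01646 mol.
n(KOH) used = 0.2245 x 0.01741 = 0.003909 mol, which equals the excess n(HCl).
So n(HCl) consumed by the sample = 0.01646 - 0.003909 = 0.01255 mol.
n(Mg(OH)2) = 0.01255 / 2 = 0.006277 mol.
mass = 0.006277 mol x 58.32 g/mol = 0.366 g.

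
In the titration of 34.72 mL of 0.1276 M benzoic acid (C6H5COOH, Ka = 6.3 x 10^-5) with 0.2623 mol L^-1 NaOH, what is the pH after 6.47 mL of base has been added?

Initial n(C6H5COOH) = 0.1276 x 0.03472 = 0.004430 mol.
n(NaOH) added = 0.2623 x 0.006470 = 0.001697 mol, converting that many moles of C6H5COOH to C6H5COO-.
Remaining n(C6H5COOH) = 0.002733 mol; n(C6H5COO-) = 0.001697 mol.
By Henderson-Hasselbalch, pH = pKa + log([A^-]/[HA]) = 4.20 + log(0.001697/0.002733) = 4.20 + (-0.21) = 3.99.

3.99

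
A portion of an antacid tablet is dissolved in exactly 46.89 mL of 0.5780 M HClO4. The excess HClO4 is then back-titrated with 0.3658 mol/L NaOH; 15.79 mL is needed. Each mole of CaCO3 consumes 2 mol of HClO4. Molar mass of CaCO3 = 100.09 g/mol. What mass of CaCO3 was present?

1.07 g

Total n(HClO4) added = 0.5780 x 0.04689 = 0.02710 mol.
n(NaOH) used = 0.3658 x 0.01579 = 0.005776 mol, which equals the excess n(HClO4).
So n(HClO4) consumed by the sample = 0.02710 - 0.005776 = 0.02133 mol.
n(CaCO3) = 0.02133 / 2 = 0.01066 mol.
mass = 0.01066 mol x 100.09 g/mol = 1.07 g.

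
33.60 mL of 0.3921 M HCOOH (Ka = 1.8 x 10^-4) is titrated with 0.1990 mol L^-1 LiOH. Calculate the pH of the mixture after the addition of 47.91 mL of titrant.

Initial n(HCOOH) = 0.3921 x 0.03360 = 0.01317 mol.
n(LiOH) added = 0.1990 x 0.04791 = 0.009534 mol, converting that many moles of HCOOH to HCOO-.
Remaining n(HCOOH) = 0.003640 mol; n(HCOO-) = 0.009534 mol.
By Henderson-Hasselbalch, pH = pKa + log([A^-]/[HA]) = 3.74 + log(0.009534/0.003640) = 3.74 + (+0.42) = 4.16.

4.16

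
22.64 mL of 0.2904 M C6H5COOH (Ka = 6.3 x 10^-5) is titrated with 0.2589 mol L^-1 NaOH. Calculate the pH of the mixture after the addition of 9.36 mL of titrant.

Initial n(C6H5COOH) = 0.2904 x 0.02264 = 0.006575 mol.
n(NaOH) added = 0.2589 x 0.009360 = 0.002423 mol, converting that many moles of C6H5COOH to C6H5COO-.
Remaining n(C6H5COOH) = 0.004151 mol; n(C6H5COO-) = 0.002423 mol.
By Henderson-Hasselbalch, pH = pKa + log([A^-]/[HA]) = 4.20 + log(0.002423/0.004151) = 4.20 + (-0.23) = 3.97.

3.97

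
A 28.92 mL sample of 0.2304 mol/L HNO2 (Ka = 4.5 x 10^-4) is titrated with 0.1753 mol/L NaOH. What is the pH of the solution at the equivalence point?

8.17

n(HNO2) = 0.2304 x 0.02892 = 0.006663 mol; V(NaOH) at equivalence = 0.006663/0.1753 = 0.03801 L.
At equivalence all the acid is converted to NO2-; total volume = 0.02892 + 0.03801 = 0.06693 L, so [NO2-] = 0.006663/0.06693 = 0.09955 M.
Kb = Kw/Ka = 1.0e-14 / 4.5 x 10^-4 = 2.22e-11.
[OH^-] = sqrt(Kb x [NO2-]) = sqrt(2.22e-11 x 0.09955) = 1.49e-6 M.
pOH = 5.83, so pH = 14.00 - 5.83 = 8.17.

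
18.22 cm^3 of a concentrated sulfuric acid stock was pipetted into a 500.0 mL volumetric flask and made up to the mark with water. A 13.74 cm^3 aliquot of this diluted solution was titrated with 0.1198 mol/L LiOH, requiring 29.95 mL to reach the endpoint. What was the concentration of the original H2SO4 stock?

3.58 M

n(LiOH) = 0.1198 x 0.02995 = 0.003588 mol.
n(H2SO4) in the aliquot = 0.003588 x 1/2 = 0.001794 mol.
[diluted H2SO4] = 0.001794 / 0.01374 = 0.1306 M.
Dilution factor = 500.0/18.22 = 27.44, so [stock] = 0.1306 x 27.44 = 3.58 M.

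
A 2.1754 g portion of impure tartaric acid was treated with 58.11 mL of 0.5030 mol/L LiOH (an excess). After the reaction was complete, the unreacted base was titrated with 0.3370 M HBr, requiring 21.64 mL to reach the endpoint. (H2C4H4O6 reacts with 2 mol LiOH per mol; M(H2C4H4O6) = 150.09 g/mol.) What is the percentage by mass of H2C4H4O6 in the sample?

75.7%

Total n(LiOH) added = 0.5030 x 0.05811 = 0.02923 mol.
n(HBr) used = 0.3370 x 0.02164 = 0.007293 mol, which equals the excess n(LiOH).
So n(LiOH) consumed by the sample = 0.02923 - 0.007293 = 0.02194 mol.
n(H2C4H4O6) = 0.02194 / 2 = 0.01097 mol.
mass H2C4H4O6 = 0.01097 x 150.09 = 1.646 g, so %H2C4H4O6 = 1.646/2.1754 x 100 = 75.7%.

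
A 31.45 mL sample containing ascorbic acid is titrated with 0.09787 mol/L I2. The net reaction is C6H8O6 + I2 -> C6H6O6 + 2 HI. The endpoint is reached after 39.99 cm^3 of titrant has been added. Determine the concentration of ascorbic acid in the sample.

0.124 M

n(I2) = 0.09787 x 0.03999 = 0.003914 mol.
From the balanced equation, 1 mol I2 reacts with 1 mol ascorbic acid, so n(ascorbic acid) = 0.003914 x 1/1 = 0.003914 mol.
[ascorbic acid] = 0.003914 / 0.03145 L = 0.124 M.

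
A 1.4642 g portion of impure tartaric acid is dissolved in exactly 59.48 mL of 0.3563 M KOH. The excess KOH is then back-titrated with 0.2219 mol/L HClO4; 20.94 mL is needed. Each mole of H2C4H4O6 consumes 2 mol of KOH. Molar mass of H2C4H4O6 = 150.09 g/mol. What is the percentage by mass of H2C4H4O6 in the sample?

Total n(KOH) added = 0.3563 x 0.05948 = 0.02119 mol.
n(HClO4) used = 0.2219 x 0.02094 = 0.004647 mol, which equals the excess n(KOH).
So n(KOH) consumed by the sample = 0.02119 - 0.004647 = 0.01655 mol.
n(H2C4H4O6) = 0.01655 / 2 = 0.008273 mol.
mass H2C4H4O6 = 0.008273 x 150.09 = 1.242 g, so %H2C4H4O6 = 1.242/1.4642 x 100 = 84.8%.

84.8%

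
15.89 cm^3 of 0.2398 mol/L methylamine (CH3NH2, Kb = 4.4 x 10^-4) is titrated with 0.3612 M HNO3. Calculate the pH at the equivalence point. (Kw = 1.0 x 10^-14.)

5.74

n(CH3NH2) = 0.2398 x 0.01589 = 0.003810 mol; V(HNO3) at equivalence = 0.003810/0.3612 = 0.01055 L.
At equivalence the base is fully converted to CH3NH3+; total volume = 0.02644 L, so [CH3NH3+] = 0.003810/0.02644 = 0.1441 M.
Ka(CH3NH3+) = Kw/Kb = 1.0e-14 / 4.4 x 10^-4 = 2.27e-11.
[H^+] = sqrt(Ka x [CH3NH3+]) = sqrt(2.27e-11 x 0.1441) = 1.81e-6 M.
pH = -log(1.81e-6) = 5.74.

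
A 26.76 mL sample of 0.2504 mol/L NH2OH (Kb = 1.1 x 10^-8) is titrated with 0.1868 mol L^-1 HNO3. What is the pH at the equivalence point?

n(NH2OH) = 0.2504 x 0.02676 = 0.006701 mol; V(HNO3) at equivalence = 0.006701/0.1868 = 0.03587 L.
At equivalence the base is fully converted to NH3OH+; total volume = 0.06263 L, so [NH3OH+] = 0.006701/0.06263 = 0.1070 M.
Ka(NH3OH+) = Kw/Kb = 1.0e-14 / 1.1 x 10^-8 = 9.09e-7.
[H^+] = sqrt(Ka x [NH3OH+]) = sqrt(9.09e-7 x 0.1070) = 0.000312 M.
pH = -log(0.000312) = 3.51.

3.51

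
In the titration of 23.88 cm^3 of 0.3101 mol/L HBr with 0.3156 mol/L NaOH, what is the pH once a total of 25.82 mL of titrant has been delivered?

12.17

n(acid) = 0.3101 x 0.02388 = 0.007405 mol; n(NaOH) added = 0.3156 x 0.02582 = 0.008149 mol.
Base is in excess by 0.008149 - 0.007405 = 0.0007436 mol in a total volume of 0.04970 L.
[OH^-] = 0.0007436/0.04970 = 0.01496 M, so pOH = 1.83 and pH = 14.00 - 1.83 = 12.17.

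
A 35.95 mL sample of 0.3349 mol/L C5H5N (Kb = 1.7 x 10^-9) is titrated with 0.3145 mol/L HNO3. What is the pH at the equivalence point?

n(C5H5N) = 0.3349 x 0.03595 = 0.01204 mol; V(HNO3) at equivalence = 0.01204/0.3145 = 0.03828 L.
At equivalence the base is fully converted to C5H5NH+; total volume = 0.07423 L, so [C5H5NH+] = 0.01204/0.07423 = 0.1622 M.
Ka(C5H5NH+) = Kw/Kb = 1.0e-14 / 1.7 x 10^-9 = 5.88e-6.
[H^+] = sqrt(Ka x [C5H5NH+]) = sqrt(5.88e-6 x 0.1622) = 0.000977 M.
pH = -log(0.000977) = 3.01.

3.01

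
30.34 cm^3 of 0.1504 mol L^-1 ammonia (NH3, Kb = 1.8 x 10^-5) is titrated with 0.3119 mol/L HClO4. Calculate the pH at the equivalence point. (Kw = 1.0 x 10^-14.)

5.12

n(NH3) = 0.1504 x 0.03034 = 0.004563 mol; V(HClO4) at equivalence = 0.004563/0.3119 = 0.01463 L.
At equivalence the base is fully converted to NH4+; total volume = 0.04497 L, so [NH4+] = 0.004563/0.04497 = 0.1015 M.
Ka(NH4+) = Kw/Kb = 1.0e-14 / 1.8 x 10^-5 = 5.56e-10.
[H^+] = sqrt(Ka x [NH4+]) = sqrt(5.56e-10 x 0.1015) = 7.51e-6 M.
pH = -log(7.51e-6) = 5.12.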